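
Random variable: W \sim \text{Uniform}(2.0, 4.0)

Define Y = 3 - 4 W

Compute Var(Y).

For Y = aW + b: Var(Y) = a² * Var(W)
Var(W) = (4 - 2)^2/12 = 0.33333333
Var(Y) = (-4)² * 0.33333333 = 16 * 0.33333333 = 5.3333333

5.3333333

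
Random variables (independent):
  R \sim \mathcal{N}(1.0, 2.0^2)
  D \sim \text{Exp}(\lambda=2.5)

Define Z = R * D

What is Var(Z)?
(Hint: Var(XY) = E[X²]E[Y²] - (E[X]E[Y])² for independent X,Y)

Var(XY) = E[X²]E[Y²] - (E[X]E[Y])²
E[R] = 1, Var(R) = 4
E[D] = 0.4, Var(D) = 0.16
E[R²] = 4 + 1² = 5
E[D²] = 0.16 + 0.4² = 0.32
Var(Z) = 5*0.32 - (1*0.4)²
= 1.6 - 0.16 = 1.44

1.44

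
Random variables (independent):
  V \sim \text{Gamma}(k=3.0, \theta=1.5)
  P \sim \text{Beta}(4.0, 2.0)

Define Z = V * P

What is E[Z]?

For independent RVs: E[XY] = E[X]*E[Y]
E[V] = 4.5
E[P] = 0.66666667
E[Z] = 4.5 * 0.66666667 = 3

3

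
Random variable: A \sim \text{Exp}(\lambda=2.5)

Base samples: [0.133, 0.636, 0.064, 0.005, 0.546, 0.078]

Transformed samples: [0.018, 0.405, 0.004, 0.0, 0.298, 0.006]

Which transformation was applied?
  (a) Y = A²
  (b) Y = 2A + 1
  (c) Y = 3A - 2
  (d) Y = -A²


Checking option (a) Y = A²:
  A = 0.133 -> Y = 0.018 ✓
  A = 0.636 -> Y = 0.405 ✓
  A = 0.064 -> Y = 0.004 ✓
All samples match this transformation.

(a) A²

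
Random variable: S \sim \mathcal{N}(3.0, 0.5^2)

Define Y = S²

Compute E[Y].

E[S²] = Var(S) + (E[S])² = 0.25 + 9 = 9.25

9.25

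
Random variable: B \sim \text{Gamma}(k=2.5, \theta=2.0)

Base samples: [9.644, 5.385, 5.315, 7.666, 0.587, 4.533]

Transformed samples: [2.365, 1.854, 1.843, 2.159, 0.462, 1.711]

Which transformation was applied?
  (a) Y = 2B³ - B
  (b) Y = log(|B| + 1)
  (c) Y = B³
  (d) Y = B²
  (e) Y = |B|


Checking option (b) Y = log(|B| + 1):
  B = 9.644 -> Y = 2.365 ✓
  B = 5.385 -> Y = 1.854 ✓
  B = 5.315 -> Y = 1.843 ✓
All samples match this transformation.

(b) log(|B| + 1)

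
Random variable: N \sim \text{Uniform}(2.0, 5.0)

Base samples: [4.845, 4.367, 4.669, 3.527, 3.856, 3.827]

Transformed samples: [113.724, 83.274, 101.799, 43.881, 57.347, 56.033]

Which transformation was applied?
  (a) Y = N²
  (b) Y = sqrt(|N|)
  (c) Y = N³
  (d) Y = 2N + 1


Checking option (c) Y = N³:
  N = 4.845 -> Y = 113.724 ✓
  N = 4.367 -> Y = 83.274 ✓
  N = 4.669 -> Y = 101.799 ✓
All samples match this transformation.

(c) N³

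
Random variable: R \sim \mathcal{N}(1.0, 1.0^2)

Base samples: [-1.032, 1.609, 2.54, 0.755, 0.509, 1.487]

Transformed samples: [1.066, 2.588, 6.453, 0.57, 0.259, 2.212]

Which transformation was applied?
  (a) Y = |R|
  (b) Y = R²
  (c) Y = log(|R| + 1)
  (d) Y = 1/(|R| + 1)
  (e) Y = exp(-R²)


Checking option (b) Y = R²:
  R = -1.032 -> Y = 1.066 ✓
  R = 1.609 -> Y = 2.588 ✓
  R = 2.54 -> Y = 6.453 ✓
All samples match this transformation.

(b) R²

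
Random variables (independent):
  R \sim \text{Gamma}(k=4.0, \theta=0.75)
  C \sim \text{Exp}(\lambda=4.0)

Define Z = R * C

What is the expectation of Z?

For independent RVs: E[XY] = E[X]*E[Y]
E[R] = 3
E[C] = 0.25
E[Z] = 3 * 0.25 = 0.75

0.75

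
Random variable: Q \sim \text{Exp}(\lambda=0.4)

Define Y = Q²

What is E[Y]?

Using E[X²] = Var(X) + (E[X])²:
E[Q] = 2.5
Var(Q) = 1/0.4^2 = 6.25
E[Q²] = 6.25 + 2.5² = 6.25 + 6.25 = 12.5

12.5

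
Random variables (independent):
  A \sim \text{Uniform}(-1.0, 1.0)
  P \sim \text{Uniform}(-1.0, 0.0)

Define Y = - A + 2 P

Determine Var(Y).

For independent RVs: Var(aX + bY) = a²Var(X) + b²Var(Y)
Var(A) = 0.33333333
Var(P) = 0.083333333
Var(Y) = (-1)²*0.33333333 + 2²*0.083333333
= 1*0.33333333 + 4*0.083333333 = 0.66666667

0.66666667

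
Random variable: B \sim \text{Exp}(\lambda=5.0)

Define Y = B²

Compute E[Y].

E[B²] = Var(B) + (E[B])² = 0.04 + 0.04 = 0.08

0.08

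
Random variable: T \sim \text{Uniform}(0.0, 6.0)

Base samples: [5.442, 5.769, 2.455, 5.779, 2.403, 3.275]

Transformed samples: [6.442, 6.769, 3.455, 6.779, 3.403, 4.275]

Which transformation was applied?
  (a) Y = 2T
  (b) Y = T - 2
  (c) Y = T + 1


Checking option (c) Y = T + 1:
  T = 5.442 -> Y = 6.442 ✓
  T = 5.769 -> Y = 6.769 ✓
  T = 2.455 -> Y = 3.455 ✓
All samples match this transformation.

(c) T + 1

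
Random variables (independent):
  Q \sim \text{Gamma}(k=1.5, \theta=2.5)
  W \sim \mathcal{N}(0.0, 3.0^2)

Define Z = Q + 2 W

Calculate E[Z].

E[Z] = 1*E[Q] + 2*E[W]
E[Q] = 3.75
E[W] = 0
E[Z] = 1*3.75 + 2*0 = 3.75

3.75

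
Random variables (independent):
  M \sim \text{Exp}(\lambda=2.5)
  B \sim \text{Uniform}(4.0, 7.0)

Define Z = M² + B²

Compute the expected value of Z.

E[Z] = E[M²] + E[B²]
E[M²] = Var(M) + E[M]² = 0.16 + 0.16 = 0.32
E[B²] = Var(B) + E[B]² = 0.75 + 30.25 = 31
E[Z] = 0.32 + 31 = 31.32

31.32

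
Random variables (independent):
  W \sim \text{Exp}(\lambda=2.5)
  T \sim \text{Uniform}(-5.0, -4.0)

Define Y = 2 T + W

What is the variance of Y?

For independent RVs: Var(aX + bY) = a²Var(X) + b²Var(Y)
Var(W) = 0.16
Var(T) = 0.083333333
Var(Y) = 1²*0.16 + 2²*0.083333333
= 1*0.16 + 4*0.083333333 = 0.49333333

0.49333333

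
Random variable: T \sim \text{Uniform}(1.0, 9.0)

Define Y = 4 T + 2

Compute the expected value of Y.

For Y = 4T + 2:
E[Y] = 4 * E[T] + 2
E[T] = (1 + 9)/2 = 5
E[Y] = 4 * 5 + 2 = 22

22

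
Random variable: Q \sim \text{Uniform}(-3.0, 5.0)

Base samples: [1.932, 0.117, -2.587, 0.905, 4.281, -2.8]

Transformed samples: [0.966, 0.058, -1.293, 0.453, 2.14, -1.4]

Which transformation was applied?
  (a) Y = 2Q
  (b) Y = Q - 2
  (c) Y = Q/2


Checking option (c) Y = Q/2:
  Q = 1.932 -> Y = 0.966 ✓
  Q = 0.117 -> Y = 0.058 ✓
  Q = -2.587 -> Y = -1.293 ✓
All samples match this transformation.

(c) Q/2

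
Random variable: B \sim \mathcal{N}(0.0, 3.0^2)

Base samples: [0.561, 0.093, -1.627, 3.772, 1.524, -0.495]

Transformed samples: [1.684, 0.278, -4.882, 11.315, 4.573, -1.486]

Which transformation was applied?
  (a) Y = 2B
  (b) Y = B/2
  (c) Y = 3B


Checking option (c) Y = 3B:
  B = 0.561 -> Y = 1.684 ✓
  B = 0.093 -> Y = 0.278 ✓
  B = -1.627 -> Y = -4.882 ✓
All samples match this transformation.

(c) 3B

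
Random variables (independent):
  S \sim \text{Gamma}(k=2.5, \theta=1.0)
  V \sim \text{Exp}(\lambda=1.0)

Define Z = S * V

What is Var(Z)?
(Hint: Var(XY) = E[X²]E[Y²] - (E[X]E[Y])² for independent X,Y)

Var(XY) = E[X²]E[Y²] - (E[X]E[Y])²
E[S] = 2.5, Var(S) = 2.5
E[V] = 1, Var(V) = 1
E[S²] = 2.5 + 2.5² = 8.75
E[V²] = 1 + 1² = 2
Var(Z) = 8.75*2 - (2.5*1)²
= 17.5 - 6.25 = 11.25

11.25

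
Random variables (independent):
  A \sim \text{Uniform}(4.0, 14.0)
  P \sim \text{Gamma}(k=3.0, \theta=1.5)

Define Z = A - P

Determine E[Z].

E[Z] = 1*E[A] - 1*E[P]
E[A] = 9
E[P] = 4.5
E[Z] = 1*9 - 1*4.5 = 4.5

4.5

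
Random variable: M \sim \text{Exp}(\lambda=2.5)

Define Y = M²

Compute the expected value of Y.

E[M²] = Var(M) + (E[M])² = 0.16 + 0.16 = 0.32

0.32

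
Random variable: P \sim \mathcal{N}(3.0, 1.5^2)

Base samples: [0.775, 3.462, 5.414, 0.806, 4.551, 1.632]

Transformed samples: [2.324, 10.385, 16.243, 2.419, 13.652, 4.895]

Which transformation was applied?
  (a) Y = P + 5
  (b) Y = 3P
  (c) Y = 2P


Checking option (b) Y = 3P:
  P = 0.775 -> Y = 2.324 ✓
  P = 3.462 -> Y = 10.385 ✓
  P = 5.414 -> Y = 16.243 ✓
All samples match this transformation.

(b) 3P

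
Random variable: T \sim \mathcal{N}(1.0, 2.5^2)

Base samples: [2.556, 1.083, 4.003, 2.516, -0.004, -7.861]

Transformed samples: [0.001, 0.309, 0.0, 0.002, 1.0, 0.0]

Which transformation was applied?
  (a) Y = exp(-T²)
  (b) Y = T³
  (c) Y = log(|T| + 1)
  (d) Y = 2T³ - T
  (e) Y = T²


Checking option (a) Y = exp(-T²):
  T = 2.556 -> Y = 0.001 ✓
  T = 1.083 -> Y = 0.309 ✓
  T = 4.003 -> Y = 0.0 ✓
All samples match this transformation.

(a) exp(-T²)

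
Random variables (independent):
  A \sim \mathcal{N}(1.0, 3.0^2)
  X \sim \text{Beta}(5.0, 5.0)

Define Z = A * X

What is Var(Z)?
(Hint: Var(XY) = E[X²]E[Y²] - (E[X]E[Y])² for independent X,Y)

Var(XY) = E[X²]E[Y²] - (E[X]E[Y])²
E[A] = 1, Var(A) = 9
E[X] = 0.5, Var(X) = 0.022727273
E[A²] = 9 + 1² = 10
E[X²] = 0.022727273 + 0.5² = 0.27272727
Var(Z) = 10*0.27272727 - (1*0.5)²
= 2.7272727 - 0.25 = 2.4772727

2.4772727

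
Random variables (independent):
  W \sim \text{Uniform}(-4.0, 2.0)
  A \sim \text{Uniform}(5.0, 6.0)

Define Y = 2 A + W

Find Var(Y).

For independent RVs: Var(aX + bY) = a²Var(X) + b²Var(Y)
Var(W) = 3
Var(A) = 0.083333333
Var(Y) = 1²*3 + 2²*0.083333333
= 1*3 + 4*0.083333333 = 3.3333333

3.3333333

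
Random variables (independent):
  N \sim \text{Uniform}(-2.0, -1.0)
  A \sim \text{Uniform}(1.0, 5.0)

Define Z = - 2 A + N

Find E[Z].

E[Z] = 1*E[N] - 2*E[A]
E[N] = -1.5
E[A] = 3
E[Z] = 1*(-1.5) - 2*3 = -7.5

-7.5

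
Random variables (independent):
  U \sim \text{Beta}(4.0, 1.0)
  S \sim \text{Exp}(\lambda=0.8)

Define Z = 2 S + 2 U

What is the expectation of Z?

E[Z] = 2*E[U] + 2*E[S]
E[U] = 0.8
E[S] = 1.25
E[Z] = 2*0.8 + 2*1.25 = 4.1

4.1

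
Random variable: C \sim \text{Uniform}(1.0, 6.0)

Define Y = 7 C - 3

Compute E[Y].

For Y = 7C - 3:
E[Y] = 7 * E[C] - 3
E[C] = (1 + 6)/2 = 3.5
E[Y] = 7 * 3.5 - 3 = 21.5

21.5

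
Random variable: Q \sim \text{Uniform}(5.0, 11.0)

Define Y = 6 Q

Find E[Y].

For Y = 6Q:
E[Y] = 6 * E[Q]
E[Q] = (5 + 11)/2 = 8
E[Y] = 6 * 8 = 48

48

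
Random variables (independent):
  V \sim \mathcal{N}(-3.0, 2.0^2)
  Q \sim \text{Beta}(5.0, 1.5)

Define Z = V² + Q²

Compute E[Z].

E[Z] = E[V²] + E[Q²]
E[V²] = Var(V) + E[V]² = 4 + 9 = 13
E[Q²] = Var(Q) + E[Q]² = 0.023668639 + 0.59171598 = 0.61538462
E[Z] = 13 + 0.61538462 = 13.615385

13.615385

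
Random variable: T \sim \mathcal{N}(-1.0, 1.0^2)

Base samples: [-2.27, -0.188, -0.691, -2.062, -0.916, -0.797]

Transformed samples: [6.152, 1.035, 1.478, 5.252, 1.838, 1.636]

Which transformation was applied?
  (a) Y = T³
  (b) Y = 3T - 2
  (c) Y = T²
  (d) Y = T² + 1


Checking option (d) Y = T² + 1:
  T = -2.27 -> Y = 6.152 ✓
  T = -0.188 -> Y = 1.035 ✓
  T = -0.691 -> Y = 1.478 ✓
All samples match this transformation.

(d) T² + 1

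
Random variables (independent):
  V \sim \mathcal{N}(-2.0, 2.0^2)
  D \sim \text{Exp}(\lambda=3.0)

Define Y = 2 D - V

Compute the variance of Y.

For independent RVs: Var(aX + bY) = a²Var(X) + b²Var(Y)
Var(V) = 4
Var(D) = 0.11111111
Var(Y) = (-1)²*4 + 2²*0.11111111
= 1*4 + 4*0.11111111 = 4.4444444

4.4444444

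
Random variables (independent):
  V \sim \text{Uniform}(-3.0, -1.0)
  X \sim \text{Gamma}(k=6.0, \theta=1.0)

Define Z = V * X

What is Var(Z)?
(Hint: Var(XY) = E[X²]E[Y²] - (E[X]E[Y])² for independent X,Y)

Var(XY) = E[X²]E[Y²] - (E[X]E[Y])²
E[V] = -2, Var(V) = 0.33333333
E[X] = 6, Var(X) = 6
E[V²] = 0.33333333 + (-2)² = 4.3333333
E[X²] = 6 + 6² = 42
Var(Z) = 4.3333333*42 - (-2*6)²
= 182 - 144 = 38

38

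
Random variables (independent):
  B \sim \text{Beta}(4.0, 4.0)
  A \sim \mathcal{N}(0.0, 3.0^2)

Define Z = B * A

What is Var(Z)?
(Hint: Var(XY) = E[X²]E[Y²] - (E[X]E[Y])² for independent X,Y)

Var(XY) = E[X²]E[Y²] - (E[X]E[Y])²
E[B] = 0.5, Var(B) = 0.027777778
E[A] = 0, Var(A) = 9
E[B²] = 0.027777778 + 0.5² = 0.27777778
E[A²] = 9 + 0² = 9
Var(Z) = 0.27777778*9 - (0.5*0)²
= 2.5 - 0 = 2.5

2.5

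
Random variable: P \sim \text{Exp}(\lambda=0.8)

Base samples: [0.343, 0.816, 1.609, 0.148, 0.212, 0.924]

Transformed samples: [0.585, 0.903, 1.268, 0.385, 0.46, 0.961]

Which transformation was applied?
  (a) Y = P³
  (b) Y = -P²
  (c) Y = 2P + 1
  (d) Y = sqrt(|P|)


Checking option (d) Y = sqrt(|P|):
  P = 0.343 -> Y = 0.585 ✓
  P = 0.816 -> Y = 0.903 ✓
  P = 1.609 -> Y = 1.268 ✓
All samples match this transformation.

(d) sqrt(|P|)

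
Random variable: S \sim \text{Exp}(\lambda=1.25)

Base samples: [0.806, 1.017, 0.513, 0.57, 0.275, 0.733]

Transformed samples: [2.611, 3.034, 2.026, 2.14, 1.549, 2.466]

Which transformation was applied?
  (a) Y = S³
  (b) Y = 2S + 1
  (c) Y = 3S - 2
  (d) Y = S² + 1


Checking option (b) Y = 2S + 1:
  S = 0.806 -> Y = 2.611 ✓
  S = 1.017 -> Y = 3.034 ✓
  S = 0.513 -> Y = 2.026 ✓
All samples match this transformation.

(b) 2S + 1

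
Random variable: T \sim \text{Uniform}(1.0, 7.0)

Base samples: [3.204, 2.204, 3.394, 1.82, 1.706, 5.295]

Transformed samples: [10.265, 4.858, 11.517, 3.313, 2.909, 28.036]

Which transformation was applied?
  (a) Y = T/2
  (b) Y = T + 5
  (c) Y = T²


Checking option (c) Y = T²:
  T = 3.204 -> Y = 10.265 ✓
  T = 2.204 -> Y = 4.858 ✓
  T = 3.394 -> Y = 11.517 ✓
All samples match this transformation.

(c) T²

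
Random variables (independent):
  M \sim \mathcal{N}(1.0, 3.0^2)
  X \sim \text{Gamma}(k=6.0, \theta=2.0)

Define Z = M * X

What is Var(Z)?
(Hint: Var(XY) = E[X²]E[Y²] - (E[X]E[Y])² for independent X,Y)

Var(XY) = E[X²]E[Y²] - (E[X]E[Y])²
E[M] = 1, Var(M) = 9
E[X] = 12, Var(X) = 24
E[M²] = 9 + 1² = 10
E[X²] = 24 + 12² = 168
Var(Z) = 10*168 - (1*12)²
= 1680 - 144 = 1536

1536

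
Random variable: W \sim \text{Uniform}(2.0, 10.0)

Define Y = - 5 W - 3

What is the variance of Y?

For Y = aW + b: Var(Y) = a² * Var(W)
Var(W) = (10 - 2)^2/12 = 5.3333333
Var(Y) = (-5)² * 5.3333333 = 25 * 5.3333333 = 133.33333

133.33333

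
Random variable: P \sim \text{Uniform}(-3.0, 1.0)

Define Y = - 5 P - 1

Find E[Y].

For Y = -5P - 1:
E[Y] = -5 * E[P] - 1
E[P] = (-3 + 1)/2 = -1
E[Y] = -5 * (-1) - 1 = 4

4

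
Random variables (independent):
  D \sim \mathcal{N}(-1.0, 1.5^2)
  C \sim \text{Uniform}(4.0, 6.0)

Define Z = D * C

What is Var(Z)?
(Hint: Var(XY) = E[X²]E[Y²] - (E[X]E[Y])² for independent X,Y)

Var(XY) = E[X²]E[Y²] - (E[X]E[Y])²
E[D] = -1, Var(D) = 2.25
E[C] = 5, Var(C) = 0.33333333
E[D²] = 2.25 + (-1)² = 3.25
E[C²] = 0.33333333 + 5² = 25.333333
Var(Z) = 3.25*25.333333 - (-1*5)²
= 82.333333 - 25 = 57.333333

57.333333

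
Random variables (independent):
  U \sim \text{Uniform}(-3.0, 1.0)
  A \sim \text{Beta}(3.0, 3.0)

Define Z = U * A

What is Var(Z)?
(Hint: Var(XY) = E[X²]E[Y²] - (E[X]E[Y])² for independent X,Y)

Var(XY) = E[X²]E[Y²] - (E[X]E[Y])²
E[U] = -1, Var(U) = 1.3333333
E[A] = 0.5, Var(A) = 0.035714286
E[U²] = 1.3333333 + (-1)² = 2.3333333
E[A²] = 0.035714286 + 0.5² = 0.28571429
Var(Z) = 2.3333333*0.28571429 - (-1*0.5)²
= 0.66666667 - 0.25 = 0.41666667

0.41666667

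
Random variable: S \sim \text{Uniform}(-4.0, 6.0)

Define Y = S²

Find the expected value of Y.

E[S²] = Var(S) + (E[S])² = 8.3333333 + 1 = 9.3333333

9.3333333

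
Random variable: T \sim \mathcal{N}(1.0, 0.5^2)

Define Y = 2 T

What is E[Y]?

For Y = 2T:
E[Y] = 2 * E[T]
E[T] = 1.0 = 1
E[Y] = 2 * 1 = 2

2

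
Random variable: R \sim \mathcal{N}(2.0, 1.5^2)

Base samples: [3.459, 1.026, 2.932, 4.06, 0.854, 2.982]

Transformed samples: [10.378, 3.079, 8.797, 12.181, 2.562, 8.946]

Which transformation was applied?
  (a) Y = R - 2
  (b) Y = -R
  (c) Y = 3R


Checking option (c) Y = 3R:
  R = 3.459 -> Y = 10.378 ✓
  R = 1.026 -> Y = 3.079 ✓
  R = 2.932 -> Y = 8.797 ✓
All samples match this transformation.

(c) 3R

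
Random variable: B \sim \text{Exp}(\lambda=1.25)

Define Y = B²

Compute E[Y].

Using E[X²] = Var(X) + (E[X])²:
E[B] = 0.8
Var(B) = 1/1.25^2 = 0.64
E[B²] = 0.64 + 0.8² = 0.64 + 0.64 = 1.28

1.28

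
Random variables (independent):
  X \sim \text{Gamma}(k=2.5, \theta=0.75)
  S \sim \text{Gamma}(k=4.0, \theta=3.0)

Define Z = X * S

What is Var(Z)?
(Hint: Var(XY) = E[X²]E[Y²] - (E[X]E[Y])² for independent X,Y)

Var(XY) = E[X²]E[Y²] - (E[X]E[Y])²
E[X] = 1.875, Var(X) = 1.40625
E[S] = 12, Var(S) = 36
E[X²] = 1.40625 + 1.875² = 4.921875
E[S²] = 36 + 12² = 180
Var(Z) = 4.921875*180 - (1.875*12)²
= 885.9375 - 506.25 = 379.6875

379.6875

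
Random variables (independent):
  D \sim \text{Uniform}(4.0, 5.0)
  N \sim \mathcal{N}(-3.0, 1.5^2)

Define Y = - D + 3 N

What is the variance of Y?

For independent RVs: Var(aX + bY) = a²Var(X) + b²Var(Y)
Var(D) = 0.083333333
Var(N) = 2.25
Var(Y) = (-1)²*0.083333333 + 3²*2.25
= 1*0.083333333 + 9*2.25 = 20.333333

20.333333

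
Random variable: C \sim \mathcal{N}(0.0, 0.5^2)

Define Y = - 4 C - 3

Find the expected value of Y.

For Y = -4C - 3:
E[Y] = -4 * E[C] - 3
E[C] = 0.0 = 0
E[Y] = -4 * 0 - 3 = -3

-3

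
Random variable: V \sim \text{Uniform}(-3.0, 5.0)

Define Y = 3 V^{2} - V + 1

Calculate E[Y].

E[Y] = 3*E[V²] - 1*E[V] + 1
E[V] = 1
E[V²] = Var(V) + (E[V])² = 5.3333333 + 1 = 6.3333333
E[Y] = 3*6.3333333 - 1*1 + 1 = 19

19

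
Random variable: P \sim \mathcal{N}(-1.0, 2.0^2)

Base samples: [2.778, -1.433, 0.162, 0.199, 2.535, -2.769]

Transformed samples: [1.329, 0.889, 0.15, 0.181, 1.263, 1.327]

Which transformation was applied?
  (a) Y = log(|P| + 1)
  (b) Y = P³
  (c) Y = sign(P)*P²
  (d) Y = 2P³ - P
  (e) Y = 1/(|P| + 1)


Checking option (a) Y = log(|P| + 1):
  P = 2.778 -> Y = 1.329 ✓
  P = -1.433 -> Y = 0.889 ✓
  P = 0.162 -> Y = 0.15 ✓
All samples match this transformation.

(a) log(|P| + 1)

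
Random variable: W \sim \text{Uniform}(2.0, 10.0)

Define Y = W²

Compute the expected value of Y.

E[W²] = Var(W) + (E[W])² = 5.3333333 + 36 = 41.333333

41.333333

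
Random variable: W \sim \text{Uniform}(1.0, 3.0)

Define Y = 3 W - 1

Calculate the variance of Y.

For Y = aW + b: Var(Y) = a² * Var(W)
Var(W) = (3 - 1)^2/12 = 0.33333333
Var(Y) = 3² * 0.33333333 = 9 * 0.33333333 = 3

3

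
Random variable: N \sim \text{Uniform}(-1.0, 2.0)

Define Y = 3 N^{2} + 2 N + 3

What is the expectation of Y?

E[Y] = 3*E[N²] + 2*E[N] + 3
E[N] = 0.5
E[N²] = Var(N) + (E[N])² = 0.75 + 0.25 = 1
E[Y] = 3*1 + 2*0.5 + 3 = 7

7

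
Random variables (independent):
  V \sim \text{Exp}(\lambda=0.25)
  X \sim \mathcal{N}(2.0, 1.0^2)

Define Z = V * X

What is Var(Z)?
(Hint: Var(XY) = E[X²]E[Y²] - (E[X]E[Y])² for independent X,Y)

Var(XY) = E[X²]E[Y²] - (E[X]E[Y])²
E[V] = 4, Var(V) = 16
E[X] = 2, Var(X) = 1
E[V²] = 16 + 4² = 32
E[X²] = 1 + 2² = 5
Var(Z) = 32*5 - (4*2)²
= 160 - 64 = 96

96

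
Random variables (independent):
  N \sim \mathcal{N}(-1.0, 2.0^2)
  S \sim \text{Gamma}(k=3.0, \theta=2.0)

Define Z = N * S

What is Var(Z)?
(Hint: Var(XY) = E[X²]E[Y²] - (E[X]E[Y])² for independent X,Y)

Var(XY) = E[X²]E[Y²] - (E[X]E[Y])²
E[N] = -1, Var(N) = 4
E[S] = 6, Var(S) = 12
E[N²] = 4 + (-1)² = 5
E[S²] = 12 + 6² = 48
Var(Z) = 5*48 - (-1*6)²
= 240 - 36 = 204

204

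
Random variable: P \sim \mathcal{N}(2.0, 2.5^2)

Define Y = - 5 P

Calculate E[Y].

For Y = -5P:
E[Y] = -5 * E[P]
E[P] = 2.0 = 2
E[Y] = -5 * 2 = -10

-10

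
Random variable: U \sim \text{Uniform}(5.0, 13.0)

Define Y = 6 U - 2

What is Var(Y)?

For Y = aU + b: Var(Y) = a² * Var(U)
Var(U) = (13 - 5)^2/12 = 5.3333333
Var(Y) = 6² * 5.3333333 = 36 * 5.3333333 = 192

192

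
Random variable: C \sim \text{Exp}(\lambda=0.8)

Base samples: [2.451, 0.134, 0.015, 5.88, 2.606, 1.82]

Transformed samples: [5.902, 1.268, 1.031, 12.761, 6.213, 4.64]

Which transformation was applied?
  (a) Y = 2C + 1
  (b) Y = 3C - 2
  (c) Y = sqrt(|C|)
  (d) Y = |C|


Checking option (a) Y = 2C + 1:
  C = 2.451 -> Y = 5.902 ✓
  C = 0.134 -> Y = 1.268 ✓
  C = 0.015 -> Y = 1.031 ✓
All samples match this transformation.

(a) 2C + 1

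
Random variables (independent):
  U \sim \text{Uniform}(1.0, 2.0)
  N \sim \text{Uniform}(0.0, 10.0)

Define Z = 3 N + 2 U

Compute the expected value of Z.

E[Z] = 2*E[U] + 3*E[N]
E[U] = 1.5
E[N] = 5
E[Z] = 2*1.5 + 3*5 = 18

18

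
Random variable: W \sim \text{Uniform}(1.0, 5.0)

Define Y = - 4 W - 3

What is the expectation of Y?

For Y = -4W - 3:
E[Y] = -4 * E[W] - 3
E[W] = (1 + 5)/2 = 3
E[Y] = -4 * 3 - 3 = -15

-15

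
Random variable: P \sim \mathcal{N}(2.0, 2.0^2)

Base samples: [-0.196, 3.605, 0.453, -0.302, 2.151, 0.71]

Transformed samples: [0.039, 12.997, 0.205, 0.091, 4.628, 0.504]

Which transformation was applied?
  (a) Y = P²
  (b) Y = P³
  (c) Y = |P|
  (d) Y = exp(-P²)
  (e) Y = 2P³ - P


Checking option (a) Y = P²:
  P = -0.196 -> Y = 0.039 ✓
  P = 3.605 -> Y = 12.997 ✓
  P = 0.453 -> Y = 0.205 ✓
All samples match this transformation.

(a) P²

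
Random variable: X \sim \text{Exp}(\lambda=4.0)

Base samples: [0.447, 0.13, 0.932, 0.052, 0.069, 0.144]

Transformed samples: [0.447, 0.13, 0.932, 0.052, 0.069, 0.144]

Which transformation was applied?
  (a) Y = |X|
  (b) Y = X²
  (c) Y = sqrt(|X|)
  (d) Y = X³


Checking option (a) Y = |X|:
  X = 0.447 -> Y = 0.447 ✓
  X = 0.13 -> Y = 0.13 ✓
  X = 0.932 -> Y = 0.932 ✓
All samples match this transformation.

(a) |X|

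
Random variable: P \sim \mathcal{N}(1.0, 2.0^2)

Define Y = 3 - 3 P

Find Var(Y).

For Y = aP + b: Var(Y) = a² * Var(P)
Var(P) = 2.0^2 = 4
Var(Y) = (-3)² * 4 = 9 * 4 = 36

36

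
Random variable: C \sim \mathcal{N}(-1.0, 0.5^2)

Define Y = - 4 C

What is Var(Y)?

For Y = aC + b: Var(Y) = a² * Var(C)
Var(C) = 0.5^2 = 0.25
Var(Y) = (-4)² * 0.25 = 16 * 0.25 = 4

4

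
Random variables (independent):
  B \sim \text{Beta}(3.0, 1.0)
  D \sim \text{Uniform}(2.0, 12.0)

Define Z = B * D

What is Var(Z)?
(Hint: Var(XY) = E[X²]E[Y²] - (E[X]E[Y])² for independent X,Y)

Var(XY) = E[X²]E[Y²] - (E[X]E[Y])²
E[B] = 0.75, Var(B) = 0.0375
E[D] = 7, Var(D) = 8.3333333
E[B²] = 0.0375 + 0.75² = 0.6
E[D²] = 8.3333333 + 7² = 57.333333
Var(Z) = 0.6*57.333333 - (0.75*7)²
= 34.4 - 27.5625 = 6.8375

6.8375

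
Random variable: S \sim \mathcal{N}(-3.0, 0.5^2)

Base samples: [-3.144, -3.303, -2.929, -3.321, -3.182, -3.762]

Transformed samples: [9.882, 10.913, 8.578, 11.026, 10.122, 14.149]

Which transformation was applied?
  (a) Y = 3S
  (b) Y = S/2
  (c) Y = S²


Checking option (c) Y = S²:
  S = -3.144 -> Y = 9.882 ✓
  S = -3.303 -> Y = 10.913 ✓
  S = -2.929 -> Y = 8.578 ✓
All samples match this transformation.

(c) S²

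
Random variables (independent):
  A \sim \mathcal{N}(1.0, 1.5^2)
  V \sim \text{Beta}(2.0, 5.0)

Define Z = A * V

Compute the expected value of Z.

For independent RVs: E[XY] = E[X]*E[Y]
E[A] = 1
E[V] = 0.28571429
E[Z] = 1 * 0.28571429 = 0.28571429

0.28571429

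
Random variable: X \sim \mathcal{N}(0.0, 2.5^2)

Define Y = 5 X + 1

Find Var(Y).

For Y = aX + b: Var(Y) = a² * Var(X)
Var(X) = 2.5^2 = 6.25
Var(Y) = 5² * 6.25 = 25 * 6.25 = 156.25

156.25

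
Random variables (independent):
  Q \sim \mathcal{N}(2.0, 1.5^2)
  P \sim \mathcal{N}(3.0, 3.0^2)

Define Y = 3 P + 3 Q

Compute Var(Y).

For independent RVs: Var(aX + bY) = a²Var(X) + b²Var(Y)
Var(Q) = 2.25
Var(P) = 9
Var(Y) = 3²*2.25 + 3²*9
= 9*2.25 + 9*9 = 101.25

101.25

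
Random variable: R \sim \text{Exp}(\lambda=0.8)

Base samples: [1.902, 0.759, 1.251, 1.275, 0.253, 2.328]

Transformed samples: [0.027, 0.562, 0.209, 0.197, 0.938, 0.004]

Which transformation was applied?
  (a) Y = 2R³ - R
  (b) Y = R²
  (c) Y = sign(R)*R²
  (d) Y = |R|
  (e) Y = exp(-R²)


Checking option (e) Y = exp(-R²):
  R = 1.902 -> Y = 0.027 ✓
  R = 0.759 -> Y = 0.562 ✓
  R = 1.251 -> Y = 0.209 ✓
All samples match this transformation.

(e) exp(-R²)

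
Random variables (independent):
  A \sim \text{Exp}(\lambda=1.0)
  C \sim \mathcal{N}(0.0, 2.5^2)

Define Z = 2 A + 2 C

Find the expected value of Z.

E[Z] = 2*E[A] + 2*E[C]
E[A] = 1
E[C] = 0
E[Z] = 2*1 + 2*0 = 2

2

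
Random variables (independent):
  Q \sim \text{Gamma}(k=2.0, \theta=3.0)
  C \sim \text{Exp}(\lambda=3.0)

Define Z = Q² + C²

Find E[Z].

E[Z] = E[Q²] + E[C²]
E[Q²] = Var(Q) + E[Q]² = 18 + 36 = 54
E[C²] = Var(C) + E[C]² = 0.11111111 + 0.11111111 = 0.22222222
E[Z] = 54 + 0.22222222 = 54.222222

54.222222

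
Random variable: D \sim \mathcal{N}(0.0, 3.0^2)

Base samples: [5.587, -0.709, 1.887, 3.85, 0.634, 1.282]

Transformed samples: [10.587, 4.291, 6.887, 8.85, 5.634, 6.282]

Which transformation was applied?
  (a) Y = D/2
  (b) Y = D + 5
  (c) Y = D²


Checking option (b) Y = D + 5:
  D = 5.587 -> Y = 10.587 ✓
  D = -0.709 -> Y = 4.291 ✓
  D = 1.887 -> Y = 6.887 ✓
All samples match this transformation.

(b) D + 5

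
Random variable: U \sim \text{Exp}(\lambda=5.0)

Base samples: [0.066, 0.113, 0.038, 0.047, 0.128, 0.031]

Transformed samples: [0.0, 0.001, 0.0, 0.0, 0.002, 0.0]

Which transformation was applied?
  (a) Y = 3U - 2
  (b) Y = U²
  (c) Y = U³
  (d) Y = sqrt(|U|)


Checking option (c) Y = U³:
  U = 0.066 -> Y = 0.0 ✓
  U = 0.113 -> Y = 0.001 ✓
  U = 0.038 -> Y = 0.0 ✓
All samples match this transformation.

(c) U³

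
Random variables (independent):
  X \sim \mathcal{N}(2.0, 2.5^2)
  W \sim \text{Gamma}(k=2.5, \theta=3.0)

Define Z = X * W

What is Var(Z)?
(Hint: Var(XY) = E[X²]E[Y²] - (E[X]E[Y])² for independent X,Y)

Var(XY) = E[X²]E[Y²] - (E[X]E[Y])²
E[X] = 2, Var(X) = 6.25
E[W] = 7.5, Var(W) = 22.5
E[X²] = 6.25 + 2² = 10.25
E[W²] = 22.5 + 7.5² = 78.75
Var(Z) = 10.25*78.75 - (2*7.5)²
= 807.1875 - 225 = 582.1875

582.1875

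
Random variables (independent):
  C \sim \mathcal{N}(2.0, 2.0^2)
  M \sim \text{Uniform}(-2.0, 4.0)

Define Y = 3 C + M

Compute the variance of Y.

For independent RVs: Var(aX + bY) = a²Var(X) + b²Var(Y)
Var(C) = 4
Var(M) = 3
Var(Y) = 3²*4 + 1²*3
= 9*4 + 1*3 = 39

39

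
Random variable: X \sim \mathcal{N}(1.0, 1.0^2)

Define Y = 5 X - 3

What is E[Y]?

For Y = 5X - 3:
E[Y] = 5 * E[X] - 3
E[X] = 1.0 = 1
E[Y] = 5 * 1 - 3 = 2

2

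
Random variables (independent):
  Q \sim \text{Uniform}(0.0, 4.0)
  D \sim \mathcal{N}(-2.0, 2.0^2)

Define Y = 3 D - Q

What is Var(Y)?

For independent RVs: Var(aX + bY) = a²Var(X) + b²Var(Y)
Var(Q) = 1.3333333
Var(D) = 4
Var(Y) = (-1)²*1.3333333 + 3²*4
= 1*1.3333333 + 9*4 = 37.333333

37.333333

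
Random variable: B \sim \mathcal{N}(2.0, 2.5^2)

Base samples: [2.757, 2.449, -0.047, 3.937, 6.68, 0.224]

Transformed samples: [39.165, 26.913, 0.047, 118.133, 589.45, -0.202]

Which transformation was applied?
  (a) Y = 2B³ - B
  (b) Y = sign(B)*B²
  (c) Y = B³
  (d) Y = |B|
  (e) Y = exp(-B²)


Checking option (a) Y = 2B³ - B:
  B = 2.757 -> Y = 39.165 ✓
  B = 2.449 -> Y = 26.913 ✓
  B = -0.047 -> Y = 0.047 ✓
All samples match this transformation.

(a) 2B³ - B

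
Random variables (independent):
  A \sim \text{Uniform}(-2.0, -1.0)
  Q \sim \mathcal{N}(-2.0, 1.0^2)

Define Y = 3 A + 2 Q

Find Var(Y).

For independent RVs: Var(aX + bY) = a²Var(X) + b²Var(Y)
Var(A) = 0.083333333
Var(Q) = 1
Var(Y) = 3²*0.083333333 + 2²*1
= 9*0.083333333 + 4*1 = 4.75

4.75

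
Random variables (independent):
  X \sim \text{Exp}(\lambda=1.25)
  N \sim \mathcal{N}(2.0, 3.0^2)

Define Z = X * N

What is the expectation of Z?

For independent RVs: E[XY] = E[X]*E[Y]
E[X] = 0.8
E[N] = 2
E[Z] = 0.8 * 2 = 1.6

1.6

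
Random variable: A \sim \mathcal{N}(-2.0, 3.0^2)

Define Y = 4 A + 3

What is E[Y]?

For Y = 4A + 3:
E[Y] = 4 * E[A] + 3
E[A] = -2.0 = -2
E[Y] = 4 * (-2) + 3 = -5

-5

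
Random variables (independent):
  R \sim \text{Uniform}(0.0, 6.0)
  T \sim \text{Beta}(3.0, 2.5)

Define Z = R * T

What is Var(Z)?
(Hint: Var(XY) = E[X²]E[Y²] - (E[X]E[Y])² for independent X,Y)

Var(XY) = E[X²]E[Y²] - (E[X]E[Y])²
E[R] = 3, Var(R) = 3
E[T] = 0.54545455, Var(T) = 0.038143675
E[R²] = 3 + 3² = 12
E[T²] = 0.038143675 + 0.54545455² = 0.33566434
Var(Z) = 12*0.33566434 - (3*0.54545455)²
= 4.027972 - 2.677686 = 1.3502861

1.3502861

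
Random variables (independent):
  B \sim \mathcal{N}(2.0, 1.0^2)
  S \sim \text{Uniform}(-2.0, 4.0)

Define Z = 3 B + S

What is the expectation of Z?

E[Z] = 3*E[B] + 1*E[S]
E[B] = 2
E[S] = 1
E[Z] = 3*2 + 1*1 = 7

7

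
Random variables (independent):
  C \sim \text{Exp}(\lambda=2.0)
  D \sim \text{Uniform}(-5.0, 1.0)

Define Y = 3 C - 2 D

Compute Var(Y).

For independent RVs: Var(aX + bY) = a²Var(X) + b²Var(Y)
Var(C) = 0.25
Var(D) = 3
Var(Y) = 3²*0.25 + (-2)²*3
= 9*0.25 + 4*3 = 14.25

14.25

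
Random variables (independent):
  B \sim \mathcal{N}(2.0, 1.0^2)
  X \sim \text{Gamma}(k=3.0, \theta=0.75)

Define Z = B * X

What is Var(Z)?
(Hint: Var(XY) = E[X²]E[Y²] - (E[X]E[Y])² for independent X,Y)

Var(XY) = E[X²]E[Y²] - (E[X]E[Y])²
E[B] = 2, Var(B) = 1
E[X] = 2.25, Var(X) = 1.6875
E[B²] = 1 + 2² = 5
E[X²] = 1.6875 + 2.25² = 6.75
Var(Z) = 5*6.75 - (2*2.25)²
= 33.75 - 20.25 = 13.5

13.5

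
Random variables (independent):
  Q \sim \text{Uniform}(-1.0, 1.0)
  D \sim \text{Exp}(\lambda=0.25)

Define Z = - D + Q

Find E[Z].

E[Z] = 1*E[Q] - 1*E[D]
E[Q] = 0
E[D] = 4
E[Z] = 1*0 - 1*4 = -4

-4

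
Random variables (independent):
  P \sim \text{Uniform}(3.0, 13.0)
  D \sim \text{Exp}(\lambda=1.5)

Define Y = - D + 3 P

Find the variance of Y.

For independent RVs: Var(aX + bY) = a²Var(X) + b²Var(Y)
Var(P) = 8.3333333
Var(D) = 0.44444444
Var(Y) = 3²*8.3333333 + (-1)²*0.44444444
= 9*8.3333333 + 1*0.44444444 = 75.444444

75.444444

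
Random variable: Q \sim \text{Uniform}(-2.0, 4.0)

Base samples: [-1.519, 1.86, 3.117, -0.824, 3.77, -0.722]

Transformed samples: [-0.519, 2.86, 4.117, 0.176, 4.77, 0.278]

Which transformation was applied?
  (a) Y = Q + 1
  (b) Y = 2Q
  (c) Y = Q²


Checking option (a) Y = Q + 1:
  Q = -1.519 -> Y = -0.519 ✓
  Q = 1.86 -> Y = 2.86 ✓
  Q = 3.117 -> Y = 4.117 ✓
All samples match this transformation.

(a) Q + 1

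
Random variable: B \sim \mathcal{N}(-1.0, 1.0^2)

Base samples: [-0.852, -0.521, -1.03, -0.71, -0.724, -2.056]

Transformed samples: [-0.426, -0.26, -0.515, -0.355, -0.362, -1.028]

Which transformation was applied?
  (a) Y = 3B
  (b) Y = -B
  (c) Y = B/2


Checking option (c) Y = B/2:
  B = -0.852 -> Y = -0.426 ✓
  B = -0.521 -> Y = -0.26 ✓
  B = -1.03 -> Y = -0.515 ✓
All samples match this transformation.

(c) B/2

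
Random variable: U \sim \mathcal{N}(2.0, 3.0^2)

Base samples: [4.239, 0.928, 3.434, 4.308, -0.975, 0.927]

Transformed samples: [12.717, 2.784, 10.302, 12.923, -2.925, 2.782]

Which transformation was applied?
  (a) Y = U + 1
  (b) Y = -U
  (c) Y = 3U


Checking option (c) Y = 3U:
  U = 4.239 -> Y = 12.717 ✓
  U = 0.928 -> Y = 2.784 ✓
  U = 3.434 -> Y = 10.302 ✓
All samples match this transformation.

(c) 3U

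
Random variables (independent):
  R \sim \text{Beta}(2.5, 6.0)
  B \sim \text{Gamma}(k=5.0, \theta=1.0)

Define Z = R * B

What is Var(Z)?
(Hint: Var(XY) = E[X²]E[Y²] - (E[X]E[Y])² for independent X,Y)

Var(XY) = E[X²]E[Y²] - (E[X]E[Y])²
E[R] = 0.29411765, Var(R) = 0.021853943
E[B] = 5, Var(B) = 5
E[R²] = 0.021853943 + 0.29411765² = 0.10835913
E[B²] = 5 + 5² = 30
Var(Z) = 0.10835913*30 - (0.29411765*5)²
= 3.250774 - 2.1626298 = 1.0881442

1.0881442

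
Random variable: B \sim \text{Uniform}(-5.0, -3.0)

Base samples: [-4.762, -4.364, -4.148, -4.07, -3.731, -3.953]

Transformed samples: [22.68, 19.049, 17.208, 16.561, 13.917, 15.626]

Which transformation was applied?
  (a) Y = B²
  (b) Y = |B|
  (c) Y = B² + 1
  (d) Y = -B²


Checking option (a) Y = B²:
  B = -4.762 -> Y = 22.68 ✓
  B = -4.364 -> Y = 19.049 ✓
  B = -4.148 -> Y = 17.208 ✓
All samples match this transformation.

(a) B²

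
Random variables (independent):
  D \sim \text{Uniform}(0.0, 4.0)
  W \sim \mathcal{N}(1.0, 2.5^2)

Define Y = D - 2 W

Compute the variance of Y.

For independent RVs: Var(aX + bY) = a²Var(X) + b²Var(Y)
Var(D) = 1.3333333
Var(W) = 6.25
Var(Y) = 1²*1.3333333 + (-2)²*6.25
= 1*1.3333333 + 4*6.25 = 26.333333

26.333333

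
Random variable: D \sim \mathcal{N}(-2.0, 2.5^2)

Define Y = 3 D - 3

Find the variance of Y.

For Y = aD + b: Var(Y) = a² * Var(D)
Var(D) = 2.5^2 = 6.25
Var(Y) = 3² * 6.25 = 9 * 6.25 = 56.25

56.25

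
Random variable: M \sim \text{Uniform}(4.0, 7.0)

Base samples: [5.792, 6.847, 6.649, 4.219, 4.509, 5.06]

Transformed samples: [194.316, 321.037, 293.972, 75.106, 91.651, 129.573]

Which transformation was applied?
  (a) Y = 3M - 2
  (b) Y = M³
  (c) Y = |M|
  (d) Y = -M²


Checking option (b) Y = M³:
  M = 5.792 -> Y = 194.316 ✓
  M = 6.847 -> Y = 321.037 ✓
  M = 6.649 -> Y = 293.972 ✓
All samples match this transformation.

(b) M³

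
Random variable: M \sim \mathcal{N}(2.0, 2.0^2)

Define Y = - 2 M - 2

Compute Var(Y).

For Y = aM + b: Var(Y) = a² * Var(M)
Var(M) = 2.0^2 = 4
Var(Y) = (-2)² * 4 = 4 * 4 = 16

16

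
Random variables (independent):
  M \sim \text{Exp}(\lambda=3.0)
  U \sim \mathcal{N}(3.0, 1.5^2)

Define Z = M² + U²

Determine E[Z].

E[Z] = E[M²] + E[U²]
E[M²] = Var(M) + E[M]² = 0.11111111 + 0.11111111 = 0.22222222
E[U²] = Var(U) + E[U]² = 2.25 + 9 = 11.25
E[Z] = 0.22222222 + 11.25 = 11.472222

11.472222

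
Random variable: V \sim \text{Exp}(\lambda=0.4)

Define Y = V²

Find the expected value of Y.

Using E[X²] = Var(X) + (E[X])²:
E[V] = 2.5
Var(V) = 1/0.4^2 = 6.25
E[V²] = 6.25 + 2.5² = 6.25 + 6.25 = 12.5

12.5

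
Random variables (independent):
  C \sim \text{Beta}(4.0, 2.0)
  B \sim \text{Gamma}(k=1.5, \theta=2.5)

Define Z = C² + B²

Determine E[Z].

E[Z] = E[C²] + E[B²]
E[C²] = Var(C) + E[C]² = 0.031746032 + 0.44444444 = 0.47619048
E[B²] = Var(B) + E[B]² = 9.375 + 14.0625 = 23.4375
E[Z] = 0.47619048 + 23.4375 = 23.91369

23.91369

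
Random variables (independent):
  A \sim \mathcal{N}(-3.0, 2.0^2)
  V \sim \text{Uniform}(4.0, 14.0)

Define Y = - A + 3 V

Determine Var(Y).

For independent RVs: Var(aX + bY) = a²Var(X) + b²Var(Y)
Var(A) = 4
Var(V) = 8.3333333
Var(Y) = (-1)²*4 + 3²*8.3333333
= 1*4 + 9*8.3333333 = 79

79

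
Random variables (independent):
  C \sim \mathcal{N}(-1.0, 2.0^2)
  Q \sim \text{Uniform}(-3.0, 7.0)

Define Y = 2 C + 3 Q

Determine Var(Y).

For independent RVs: Var(aX + bY) = a²Var(X) + b²Var(Y)
Var(C) = 4
Var(Q) = 8.3333333
Var(Y) = 2²*4 + 3²*8.3333333
= 4*4 + 9*8.3333333 = 91

91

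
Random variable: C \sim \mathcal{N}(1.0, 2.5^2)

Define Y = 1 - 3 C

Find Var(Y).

For Y = aC + b: Var(Y) = a² * Var(C)
Var(C) = 2.5^2 = 6.25
Var(Y) = (-3)² * 6.25 = 9 * 6.25 = 56.25

56.25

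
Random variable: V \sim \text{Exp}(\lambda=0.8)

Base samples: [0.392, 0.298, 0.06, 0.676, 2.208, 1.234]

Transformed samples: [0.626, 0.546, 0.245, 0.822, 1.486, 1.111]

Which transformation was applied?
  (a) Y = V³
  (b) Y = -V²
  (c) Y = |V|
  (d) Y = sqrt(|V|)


Checking option (d) Y = sqrt(|V|):
  V = 0.392 -> Y = 0.626 ✓
  V = 0.298 -> Y = 0.546 ✓
  V = 0.06 -> Y = 0.245 ✓
All samples match this transformation.

(d) sqrt(|V|)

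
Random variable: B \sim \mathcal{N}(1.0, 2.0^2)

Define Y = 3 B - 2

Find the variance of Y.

For Y = aB + b: Var(Y) = a² * Var(B)
Var(B) = 2.0^2 = 4
Var(Y) = 3² * 4 = 9 * 4 = 36

36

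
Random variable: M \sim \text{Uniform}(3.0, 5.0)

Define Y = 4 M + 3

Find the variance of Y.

For Y = aM + b: Var(Y) = a² * Var(M)
Var(M) = (5 - 3)^2/12 = 0.33333333
Var(Y) = 4² * 0.33333333 = 16 * 0.33333333 = 5.3333333

5.3333333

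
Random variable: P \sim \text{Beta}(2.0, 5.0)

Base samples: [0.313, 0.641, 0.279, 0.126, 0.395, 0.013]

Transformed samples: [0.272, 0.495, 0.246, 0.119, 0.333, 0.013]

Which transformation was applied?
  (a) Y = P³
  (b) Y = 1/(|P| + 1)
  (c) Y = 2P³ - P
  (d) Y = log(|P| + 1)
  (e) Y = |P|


Checking option (d) Y = log(|P| + 1):
  P = 0.313 -> Y = 0.272 ✓
  P = 0.641 -> Y = 0.495 ✓
  P = 0.279 -> Y = 0.246 ✓
All samples match this transformation.

(d) log(|P| + 1)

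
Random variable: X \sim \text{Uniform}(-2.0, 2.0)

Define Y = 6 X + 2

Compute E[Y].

For Y = 6X + 2:
E[Y] = 6 * E[X] + 2
E[X] = (-2 + 2)/2 = 0
E[Y] = 6 * 0 + 2 = 2

2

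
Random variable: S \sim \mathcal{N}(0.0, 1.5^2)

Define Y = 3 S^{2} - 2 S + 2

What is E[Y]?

E[Y] = 3*E[S²] - 2*E[S] + 2
E[S] = 0
E[S²] = Var(S) + (E[S])² = 2.25 + 0 = 2.25
E[Y] = 3*2.25 - 2*0 + 2 = 8.75

8.75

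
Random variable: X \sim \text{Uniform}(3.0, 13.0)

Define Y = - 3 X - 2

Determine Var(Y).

For Y = aX + b: Var(Y) = a² * Var(X)
Var(X) = (13 - 3)^2/12 = 8.3333333
Var(Y) = (-3)² * 8.3333333 = 9 * 8.3333333 = 75

75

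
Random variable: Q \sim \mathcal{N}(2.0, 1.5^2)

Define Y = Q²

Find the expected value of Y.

E[Q²] = Var(Q) + (E[Q])² = 2.25 + 4 = 6.25

6.25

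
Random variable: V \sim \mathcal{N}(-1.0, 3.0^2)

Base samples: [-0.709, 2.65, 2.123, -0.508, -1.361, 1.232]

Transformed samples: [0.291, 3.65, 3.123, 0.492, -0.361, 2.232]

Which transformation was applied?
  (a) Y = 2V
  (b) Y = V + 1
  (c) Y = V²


Checking option (b) Y = V + 1:
  V = -0.709 -> Y = 0.291 ✓
  V = 2.65 -> Y = 3.65 ✓
  V = 2.123 -> Y = 3.123 ✓
All samples match this transformation.

(b) V + 1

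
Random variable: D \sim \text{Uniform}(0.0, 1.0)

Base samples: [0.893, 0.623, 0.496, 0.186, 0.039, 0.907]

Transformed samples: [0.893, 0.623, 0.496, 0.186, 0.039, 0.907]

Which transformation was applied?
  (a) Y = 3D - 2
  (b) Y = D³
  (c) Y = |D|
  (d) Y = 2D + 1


Checking option (c) Y = |D|:
  D = 0.893 -> Y = 0.893 ✓
  D = 0.623 -> Y = 0.623 ✓
  D = 0.496 -> Y = 0.496 ✓
All samples match this transformation.

(c) |D|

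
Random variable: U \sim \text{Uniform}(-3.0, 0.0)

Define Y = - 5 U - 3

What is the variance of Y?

For Y = aU + b: Var(Y) = a² * Var(U)
Var(U) = (0 + 3)^2/12 = 0.75
Var(Y) = (-5)² * 0.75 = 25 * 0.75 = 18.75

18.75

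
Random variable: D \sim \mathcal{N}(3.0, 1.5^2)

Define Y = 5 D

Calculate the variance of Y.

For Y = aD + b: Var(Y) = a² * Var(D)
Var(D) = 1.5^2 = 2.25
Var(Y) = 5² * 2.25 = 25 * 2.25 = 56.25

56.25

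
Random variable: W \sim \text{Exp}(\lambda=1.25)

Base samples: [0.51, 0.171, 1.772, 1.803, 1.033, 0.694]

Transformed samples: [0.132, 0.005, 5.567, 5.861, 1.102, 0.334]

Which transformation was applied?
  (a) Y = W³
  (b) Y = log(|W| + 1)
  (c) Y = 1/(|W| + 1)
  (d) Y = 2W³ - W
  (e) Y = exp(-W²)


Checking option (a) Y = W³:
  W = 0.51 -> Y = 0.132 ✓
  W = 0.171 -> Y = 0.005 ✓
  W = 1.772 -> Y = 5.567 ✓
All samples match this transformation.

(a) W³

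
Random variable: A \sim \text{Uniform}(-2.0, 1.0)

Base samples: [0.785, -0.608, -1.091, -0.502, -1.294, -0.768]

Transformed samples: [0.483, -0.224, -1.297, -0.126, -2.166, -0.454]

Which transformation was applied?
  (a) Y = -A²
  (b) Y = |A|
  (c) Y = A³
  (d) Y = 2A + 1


Checking option (c) Y = A³:
  A = 0.785 -> Y = 0.483 ✓
  A = -0.608 -> Y = -0.224 ✓
  A = -1.091 -> Y = -1.297 ✓
All samples match this transformation.

(c) A³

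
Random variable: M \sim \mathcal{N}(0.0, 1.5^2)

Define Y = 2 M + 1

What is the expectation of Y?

For Y = 2M + 1:
E[Y] = 2 * E[M] + 1
E[M] = 0.0 = 0
E[Y] = 2 * 0 + 1 = 1

1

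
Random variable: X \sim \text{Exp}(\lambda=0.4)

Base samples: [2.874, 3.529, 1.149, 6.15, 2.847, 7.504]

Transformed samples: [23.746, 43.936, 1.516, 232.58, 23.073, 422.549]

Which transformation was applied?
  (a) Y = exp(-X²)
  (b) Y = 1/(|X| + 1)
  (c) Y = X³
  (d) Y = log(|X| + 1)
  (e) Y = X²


Checking option (c) Y = X³:
  X = 2.874 -> Y = 23.746 ✓
  X = 3.529 -> Y = 43.936 ✓
  X = 1.149 -> Y = 1.516 ✓
All samples match this transformation.

(c) X³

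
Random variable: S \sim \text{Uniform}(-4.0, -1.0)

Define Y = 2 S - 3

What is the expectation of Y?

For Y = 2S - 3:
E[Y] = 2 * E[S] - 3
E[S] = (-4 - 1)/2 = -2.5
E[Y] = 2 * (-2.5) - 3 = -8

-8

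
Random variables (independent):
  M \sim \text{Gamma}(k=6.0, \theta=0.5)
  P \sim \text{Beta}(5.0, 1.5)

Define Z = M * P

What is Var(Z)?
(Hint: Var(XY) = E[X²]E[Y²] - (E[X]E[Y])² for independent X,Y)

Var(XY) = E[X²]E[Y²] - (E[X]E[Y])²
E[M] = 3, Var(M) = 1.5
E[P] = 0.76923077, Var(P) = 0.023668639
E[M²] = 1.5 + 3² = 10.5
E[P²] = 0.023668639 + 0.76923077² = 0.61538462
Var(Z) = 10.5*0.61538462 - (3*0.76923077)²
= 6.4615385 - 5.3254438 = 1.1360947

1.1360947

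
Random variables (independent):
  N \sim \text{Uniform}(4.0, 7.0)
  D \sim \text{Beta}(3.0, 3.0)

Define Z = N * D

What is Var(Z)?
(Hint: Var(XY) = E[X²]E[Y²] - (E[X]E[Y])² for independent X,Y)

Var(XY) = E[X²]E[Y²] - (E[X]E[Y])²
E[N] = 5.5, Var(N) = 0.75
E[D] = 0.5, Var(D) = 0.035714286
E[N²] = 0.75 + 5.5² = 31
E[D²] = 0.035714286 + 0.5² = 0.28571429
Var(Z) = 31*0.28571429 - (5.5*0.5)²
= 8.8571429 - 7.5625 = 1.2946429

1.2946429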